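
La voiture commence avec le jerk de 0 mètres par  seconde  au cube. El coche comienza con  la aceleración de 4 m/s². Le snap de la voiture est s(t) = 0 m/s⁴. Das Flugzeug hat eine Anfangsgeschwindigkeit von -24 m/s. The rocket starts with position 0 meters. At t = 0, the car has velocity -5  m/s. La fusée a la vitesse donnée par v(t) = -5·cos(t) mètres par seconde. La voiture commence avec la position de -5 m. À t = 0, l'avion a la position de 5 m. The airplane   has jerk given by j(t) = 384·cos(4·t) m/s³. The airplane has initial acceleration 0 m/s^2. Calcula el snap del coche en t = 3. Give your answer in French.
De l'équation du snap s(t) = 0, nous substituons t = 3 pour obtenir s = 0.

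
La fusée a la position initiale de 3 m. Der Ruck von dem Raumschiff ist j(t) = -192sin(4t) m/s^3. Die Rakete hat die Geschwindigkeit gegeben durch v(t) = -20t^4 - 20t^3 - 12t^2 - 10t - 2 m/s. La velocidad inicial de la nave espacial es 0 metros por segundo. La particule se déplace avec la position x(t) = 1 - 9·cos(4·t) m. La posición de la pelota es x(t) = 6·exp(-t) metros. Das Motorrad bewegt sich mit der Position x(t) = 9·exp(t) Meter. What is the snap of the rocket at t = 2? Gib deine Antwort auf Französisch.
Pour résoudre ceci, nous devons prendre 3 dérivées de notre équation de la vitesse v(t) = -20·t^4 - 20·t^3 - 12·t^2 - 10·t - 2. En dérivant la vitesse, nous obtenons l'accélération: a(t) = -80·t^3 - 60·t^2 - 24·t - 10. En dérivant l'accélération, nous obtenons le jerk: j(t) = -240·t^2 - 120·t - 24. La dérivée du jerk donne le snap: s(t) = -480·t - 120. En utilisant s(t) = -480·t - 120 et en substituant t = 2, nous trouvons s = -1080.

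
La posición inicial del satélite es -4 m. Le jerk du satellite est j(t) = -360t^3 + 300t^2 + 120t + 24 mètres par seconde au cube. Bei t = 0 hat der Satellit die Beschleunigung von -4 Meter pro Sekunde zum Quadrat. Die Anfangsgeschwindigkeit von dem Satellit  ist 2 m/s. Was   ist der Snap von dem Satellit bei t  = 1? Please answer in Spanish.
Para resolver esto, necesitamos tomar 1 derivada de nuestra ecuación de la sacudida j(t) = -360·t^3 + 300·t^2 + 120·t + 24. Derivando la sacudida, obtenemos el snap: s(t) = -1080·t^2 + 600·t + 120. De la ecuación del snap s(t) = -1080·t^2 + 600·t + 120, sustituimos t = 1 para obtener s = -360.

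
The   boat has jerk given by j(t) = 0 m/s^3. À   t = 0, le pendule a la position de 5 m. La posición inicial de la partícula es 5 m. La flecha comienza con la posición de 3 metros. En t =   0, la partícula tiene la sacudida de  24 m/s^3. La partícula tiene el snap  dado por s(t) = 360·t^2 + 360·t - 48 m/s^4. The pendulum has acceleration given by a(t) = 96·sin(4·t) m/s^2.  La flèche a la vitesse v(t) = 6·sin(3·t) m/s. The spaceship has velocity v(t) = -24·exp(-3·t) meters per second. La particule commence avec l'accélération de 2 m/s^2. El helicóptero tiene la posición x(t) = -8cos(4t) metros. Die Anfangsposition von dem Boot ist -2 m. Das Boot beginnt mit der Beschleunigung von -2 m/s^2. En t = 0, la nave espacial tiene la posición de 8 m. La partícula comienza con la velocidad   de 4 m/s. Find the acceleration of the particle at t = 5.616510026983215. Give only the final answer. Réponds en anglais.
a(5.616510026983215) = 39863.1033148874.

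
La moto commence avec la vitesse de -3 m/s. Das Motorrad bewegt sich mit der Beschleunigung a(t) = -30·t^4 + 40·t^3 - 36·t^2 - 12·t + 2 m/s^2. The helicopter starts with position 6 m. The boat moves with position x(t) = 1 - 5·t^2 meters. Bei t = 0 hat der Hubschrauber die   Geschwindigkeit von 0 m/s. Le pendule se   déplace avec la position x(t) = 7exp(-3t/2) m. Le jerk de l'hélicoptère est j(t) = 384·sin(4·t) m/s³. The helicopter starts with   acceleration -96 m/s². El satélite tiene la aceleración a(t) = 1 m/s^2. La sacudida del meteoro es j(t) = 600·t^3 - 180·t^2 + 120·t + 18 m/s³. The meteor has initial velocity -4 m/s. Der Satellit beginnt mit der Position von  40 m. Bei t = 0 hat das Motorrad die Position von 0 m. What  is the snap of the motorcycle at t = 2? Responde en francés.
Nous devons dériver notre équation de l'accélération a(t) = -30·t^4 + 40·t^3 - 36·t^2 - 12·t + 2 2 fois. La dérivée de l'accélération donne le jerk: j(t) = -120·t^3 + 120·t^2 - 72·t - 12. En prenant d/dt de j(t), nous trouvons s(t) = -360·t^2 + 240·t - 72. En utilisant s(t) = -360·t^2 + 240·t - 72 et en substituant t = 2, nous trouvons s = -1032.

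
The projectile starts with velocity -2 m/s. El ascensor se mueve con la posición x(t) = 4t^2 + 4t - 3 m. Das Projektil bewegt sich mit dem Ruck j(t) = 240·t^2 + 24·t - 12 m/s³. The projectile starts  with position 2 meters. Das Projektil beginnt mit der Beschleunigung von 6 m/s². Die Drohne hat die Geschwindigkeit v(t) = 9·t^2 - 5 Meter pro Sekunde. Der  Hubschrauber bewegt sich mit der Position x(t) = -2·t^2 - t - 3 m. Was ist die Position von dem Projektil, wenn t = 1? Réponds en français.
En partant du jerk j(t) = 240·t^2 + 24·t - 12, nous prenons 3 primitives. La primitive du jerk, avec a(0) = 6, donne l'accélération: a(t) = 80·t^3 + 12·t^2 - 12·t + 6. L'intégrale de l'accélération est la vitesse. En utilisant v(0) = -2, nous obtenons v(t) = 20·t^4 + 4·t^3 - 6·t^2 + 6·t - 2. La primitive de la vitesse est la position. En utilisant x(0) = 2, nous obtenons x(t) = 4·t^5 + t^4 - 2·t^3 + 3·t^2 - 2·t + 2. De l'équation de la position x(t) = 4·t^5 + t^4 - 2·t^3 + 3·t^2 - 2·t + 2, nous substituons t = 1 pour obtenir x = 6.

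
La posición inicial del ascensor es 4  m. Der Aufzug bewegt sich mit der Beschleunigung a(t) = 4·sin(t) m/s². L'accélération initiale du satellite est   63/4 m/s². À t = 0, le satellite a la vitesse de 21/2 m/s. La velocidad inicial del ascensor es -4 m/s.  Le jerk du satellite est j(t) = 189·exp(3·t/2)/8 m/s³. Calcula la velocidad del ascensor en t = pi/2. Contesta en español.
Debemos encontrar la antiderivada de nuestra ecuación de la aceleración a(t) = 4·sin(t) 1 vez. Integrando la aceleración y usando la condición inicial v(0) = -4, obtenemos v(t) = -4·cos(t). Tenemos la velocidad v(t) = -4·cos(t). Sustituyendo t = pi/2: v(pi/2) = 0.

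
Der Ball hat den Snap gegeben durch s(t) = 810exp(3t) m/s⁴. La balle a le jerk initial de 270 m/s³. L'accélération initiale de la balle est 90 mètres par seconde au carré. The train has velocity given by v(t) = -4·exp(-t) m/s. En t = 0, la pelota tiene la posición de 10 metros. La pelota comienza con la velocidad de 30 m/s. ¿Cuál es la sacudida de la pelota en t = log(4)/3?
Partiendo del snap s(t) = 810·exp(3·t), tomamos 1 integral. La antiderivada del snap es la sacudida. Usando j(0) = 270, obtenemos j(t) = 270·exp(3·t). Tenemos la sacudida j(t) = 270·exp(3·t). Sustituyendo t = log(4)/3: j(log(4)/3) = 1080.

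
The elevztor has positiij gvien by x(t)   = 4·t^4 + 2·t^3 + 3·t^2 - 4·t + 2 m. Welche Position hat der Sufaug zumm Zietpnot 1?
Wir haben die Position x(t) = 4·t^4 + 2·t^3 + 3·t^2 - 4·t + 2. Durch Einsetzen von t = 1: x(1) = 7.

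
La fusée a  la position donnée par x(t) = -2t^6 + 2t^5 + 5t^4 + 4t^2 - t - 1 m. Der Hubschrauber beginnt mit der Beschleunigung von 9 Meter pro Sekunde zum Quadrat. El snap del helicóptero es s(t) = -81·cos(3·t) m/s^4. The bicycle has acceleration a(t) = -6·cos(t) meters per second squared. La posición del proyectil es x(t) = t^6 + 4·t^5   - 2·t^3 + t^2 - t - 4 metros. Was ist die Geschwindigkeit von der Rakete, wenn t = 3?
Wir müssen unsere Gleichung für die Position x(t) = -2·t^6 + 2·t^5 + 5·t^4 + 4·t^2 - t - 1 1-mal ableiten. Durch Ableiten von der Position erhalten wir die Geschwindigkeit: v(t) = -12·t^5 + 10·t^4 + 20·t^3 + 8·t - 1. Mit v(t) = -12·t^5 + 10·t^4 + 20·t^3 + 8·t - 1 und Einsetzen von t = 3, finden wir v = -1543.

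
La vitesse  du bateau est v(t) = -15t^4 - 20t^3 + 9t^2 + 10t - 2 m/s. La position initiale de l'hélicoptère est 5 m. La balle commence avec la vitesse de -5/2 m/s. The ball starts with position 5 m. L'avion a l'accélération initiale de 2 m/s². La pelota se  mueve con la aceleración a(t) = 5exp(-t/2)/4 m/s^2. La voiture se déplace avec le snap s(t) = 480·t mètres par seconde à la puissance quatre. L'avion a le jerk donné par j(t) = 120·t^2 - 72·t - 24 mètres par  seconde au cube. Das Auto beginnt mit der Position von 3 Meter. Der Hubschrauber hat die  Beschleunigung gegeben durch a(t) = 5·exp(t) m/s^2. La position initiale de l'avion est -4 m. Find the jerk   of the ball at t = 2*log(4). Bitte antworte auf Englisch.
We must differentiate our acceleration equation a(t) = 5·exp(-t/2)/4 1 time. Differentiating acceleration, we get jerk: j(t) = -5·exp(-t/2)/8. Using j(t) = -5·exp(-t/2)/8 and substituting t = 2*log(4), we find j = -5/32.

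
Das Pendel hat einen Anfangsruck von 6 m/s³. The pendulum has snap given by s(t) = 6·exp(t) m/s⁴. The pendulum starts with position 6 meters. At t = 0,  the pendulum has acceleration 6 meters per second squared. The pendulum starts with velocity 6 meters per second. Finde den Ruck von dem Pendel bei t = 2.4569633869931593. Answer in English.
We must find the integral of our snap equation s(t) = 6·exp(t) 1 time. Integrating snap and using the initial condition j(0) = 6, we get j(t) = 6·exp(t). From the given jerk equation j(t) = 6·exp(t), we substitute t = 2.4569633869931593 to get j = 70.0159348054548.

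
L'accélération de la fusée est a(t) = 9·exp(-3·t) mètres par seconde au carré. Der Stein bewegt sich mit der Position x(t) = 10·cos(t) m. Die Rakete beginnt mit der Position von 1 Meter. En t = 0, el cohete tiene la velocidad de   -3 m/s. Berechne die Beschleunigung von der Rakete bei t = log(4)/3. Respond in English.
Using a(t) = 9·exp(-3·t) and substituting t = log(4)/3, we find a = 9/4.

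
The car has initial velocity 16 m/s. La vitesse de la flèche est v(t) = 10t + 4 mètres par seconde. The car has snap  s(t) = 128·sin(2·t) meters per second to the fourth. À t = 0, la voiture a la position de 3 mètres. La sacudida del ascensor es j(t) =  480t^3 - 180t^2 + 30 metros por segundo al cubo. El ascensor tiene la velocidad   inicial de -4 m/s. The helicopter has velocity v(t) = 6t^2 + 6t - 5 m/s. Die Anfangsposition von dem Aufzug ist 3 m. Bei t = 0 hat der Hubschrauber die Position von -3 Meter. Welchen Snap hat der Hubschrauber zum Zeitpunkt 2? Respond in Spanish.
Debemos derivar nuestra ecuación de la velocidad v(t) = 6·t^2 + 6·t - 5 3 veces. La derivada de la velocidad da la aceleración: a(t) = 12·t + 6. Tomando d/dt de a(t), encontramos j(t) = 12. Tomando d/dt de j(t), encontramos s(t) = 0. Usando s(t) = 0 y sustituyendo t = 2, encontramos s = 0.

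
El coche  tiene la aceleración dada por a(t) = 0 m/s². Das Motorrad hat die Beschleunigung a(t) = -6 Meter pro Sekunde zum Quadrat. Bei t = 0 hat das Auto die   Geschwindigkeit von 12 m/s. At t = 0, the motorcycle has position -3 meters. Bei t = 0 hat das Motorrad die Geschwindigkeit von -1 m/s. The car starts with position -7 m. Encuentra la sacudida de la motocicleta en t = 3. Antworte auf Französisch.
Pour résoudre ceci, nous devons prendre 1 dérivée de notre équation de l'accélération a(t) = -6. En dérivant l'accélération, nous obtenons le jerk: j(t) = 0. De l'équation du jerk j(t) = 0, nous substituons t = 3 pour obtenir j = 0.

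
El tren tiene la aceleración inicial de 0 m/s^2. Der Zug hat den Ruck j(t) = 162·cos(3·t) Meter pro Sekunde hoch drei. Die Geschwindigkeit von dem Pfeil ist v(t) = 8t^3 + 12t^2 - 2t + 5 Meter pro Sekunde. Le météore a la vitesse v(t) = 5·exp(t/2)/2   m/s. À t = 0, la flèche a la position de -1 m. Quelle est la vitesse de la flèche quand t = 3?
Nous avons la vitesse v(t) = 8·t^3 + 12·t^2 - 2·t + 5. En substituant t = 3: v(3) = 323.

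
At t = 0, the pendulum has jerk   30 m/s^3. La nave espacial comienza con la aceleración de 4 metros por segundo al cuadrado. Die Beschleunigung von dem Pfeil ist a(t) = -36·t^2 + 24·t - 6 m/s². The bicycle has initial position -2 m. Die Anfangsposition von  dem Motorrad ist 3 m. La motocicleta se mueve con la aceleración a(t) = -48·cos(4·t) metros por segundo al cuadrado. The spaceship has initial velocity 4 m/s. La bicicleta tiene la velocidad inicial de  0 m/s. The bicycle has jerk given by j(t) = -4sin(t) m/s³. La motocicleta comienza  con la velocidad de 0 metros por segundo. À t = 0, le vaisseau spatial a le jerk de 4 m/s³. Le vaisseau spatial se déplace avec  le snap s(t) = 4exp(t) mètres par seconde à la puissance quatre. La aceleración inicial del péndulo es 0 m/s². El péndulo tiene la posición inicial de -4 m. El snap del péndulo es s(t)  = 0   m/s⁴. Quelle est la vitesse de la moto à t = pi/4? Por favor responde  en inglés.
Starting from acceleration a(t) = -48·cos(4·t), we take 1 antiderivative. The antiderivative of acceleration is velocity. Using v(0) = 0, we get v(t) = -12·sin(4·t). From the given velocity equation v(t) = -12·sin(4·t), we substitute t = pi/4 to get v = 0.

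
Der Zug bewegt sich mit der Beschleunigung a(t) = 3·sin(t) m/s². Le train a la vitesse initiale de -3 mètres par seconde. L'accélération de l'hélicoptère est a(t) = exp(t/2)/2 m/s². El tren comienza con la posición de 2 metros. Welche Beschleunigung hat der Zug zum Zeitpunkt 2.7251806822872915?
Aus der Gleichung für die Beschleunigung a(t) = 3·sin(t), setzen wir t = 2.7251806822872915 ein und erhalten a = 1.21344493808078.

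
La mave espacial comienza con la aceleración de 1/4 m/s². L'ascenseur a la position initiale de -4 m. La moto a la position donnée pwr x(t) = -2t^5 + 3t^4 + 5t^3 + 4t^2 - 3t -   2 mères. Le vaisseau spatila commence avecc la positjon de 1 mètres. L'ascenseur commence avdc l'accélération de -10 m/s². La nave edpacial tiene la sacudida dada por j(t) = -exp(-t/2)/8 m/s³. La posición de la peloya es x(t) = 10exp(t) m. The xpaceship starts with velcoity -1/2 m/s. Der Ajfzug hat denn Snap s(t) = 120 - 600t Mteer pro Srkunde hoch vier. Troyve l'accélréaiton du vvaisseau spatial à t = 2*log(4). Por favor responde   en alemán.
Um dies zu lösen, müssen wir 1 Integral unserer Gleichung für den Ruck j(t) = -exp(-t/2)/8 finden. Das Integral von dem Ruck, mit a(0) = 1/4, ergibt die Beschleunigung: a(t) = exp(-t/2)/4. Mit a(t) = exp(-t/2)/4 und Einsetzen von t = 2*log(4), finden wir a = 1/16.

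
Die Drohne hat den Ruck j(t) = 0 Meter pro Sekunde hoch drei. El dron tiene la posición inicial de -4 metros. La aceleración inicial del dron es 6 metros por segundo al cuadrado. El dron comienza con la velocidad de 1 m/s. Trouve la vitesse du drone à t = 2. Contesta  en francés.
Pour résoudre ceci, nous devons prendre 2 intégrales de notre équation du jerk j(t) = 0. La primitive du jerk, avec a(0) = 6, donne l'accélération: a(t) = 6. La primitive de l'accélération est la vitesse. En utilisant v(0) = 1, nous obtenons v(t) = 6·t + 1. Nous avons la vitesse v(t) = 6·t + 1. En substituant t = 2: v(2) = 13.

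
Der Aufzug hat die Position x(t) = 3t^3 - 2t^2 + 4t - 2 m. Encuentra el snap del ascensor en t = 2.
Partiendo de la posición x(t) = 3·t^3 - 2·t^2 + 4·t - 2, tomamos 4 derivadas. La derivada de la posición da la velocidad: v(t) = 9·t^2 - 4·t + 4. La derivada de la velocidad da la aceleración: a(t) = 18·t - 4. Tomando d/dt de a(t), encontramos j(t) = 18. La derivada de la sacudida da el snap: s(t) = 0. Usando s(t) = 0 y sustituyendo t = 2, encontramos s = 0.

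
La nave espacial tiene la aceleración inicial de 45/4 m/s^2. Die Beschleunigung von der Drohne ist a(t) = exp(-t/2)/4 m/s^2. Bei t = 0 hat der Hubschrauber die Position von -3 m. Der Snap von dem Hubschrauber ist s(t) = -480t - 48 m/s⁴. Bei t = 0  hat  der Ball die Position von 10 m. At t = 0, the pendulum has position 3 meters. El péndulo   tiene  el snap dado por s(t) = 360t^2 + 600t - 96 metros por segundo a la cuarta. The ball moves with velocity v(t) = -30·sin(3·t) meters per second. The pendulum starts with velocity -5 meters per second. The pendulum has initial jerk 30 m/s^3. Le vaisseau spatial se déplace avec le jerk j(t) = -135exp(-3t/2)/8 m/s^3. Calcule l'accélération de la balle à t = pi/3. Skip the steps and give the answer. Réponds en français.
La réponse est 90.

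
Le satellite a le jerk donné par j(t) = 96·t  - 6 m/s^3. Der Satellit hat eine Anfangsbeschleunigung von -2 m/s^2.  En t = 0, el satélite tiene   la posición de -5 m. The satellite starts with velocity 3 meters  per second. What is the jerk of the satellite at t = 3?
Using j(t) = 96·t - 6 and substituting t = 3, we find j = 282.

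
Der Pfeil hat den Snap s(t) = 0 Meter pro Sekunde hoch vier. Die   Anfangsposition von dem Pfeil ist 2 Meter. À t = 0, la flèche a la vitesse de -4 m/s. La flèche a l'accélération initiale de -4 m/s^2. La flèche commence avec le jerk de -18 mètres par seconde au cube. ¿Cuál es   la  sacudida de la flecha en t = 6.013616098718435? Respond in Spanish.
Necesitamos integrar nuestra ecuación del snap s(t) = 0 1 vez. La integral del snap es la sacudida. Usando j(0) = -18, obtenemos j(t) = -18. Tenemos la sacudida j(t) = -18. Sustituyendo t = 6.013616098718435: j(6.013616098718435) = -18.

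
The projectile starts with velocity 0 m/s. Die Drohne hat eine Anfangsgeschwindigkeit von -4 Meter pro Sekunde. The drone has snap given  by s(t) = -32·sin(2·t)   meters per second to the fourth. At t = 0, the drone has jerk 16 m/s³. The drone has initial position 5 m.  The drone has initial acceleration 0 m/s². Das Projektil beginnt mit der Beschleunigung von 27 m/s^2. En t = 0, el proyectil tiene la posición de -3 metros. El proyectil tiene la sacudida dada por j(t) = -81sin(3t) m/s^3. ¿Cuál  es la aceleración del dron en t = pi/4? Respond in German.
Um dies zu lösen, müssen wir 2 Integrale unserer Gleichung für den Snap s(t) = -32·sin(2·t) finden. Die Stammfunktion von dem Snap ist der Ruck. Mit j(0) = 16 erhalten wir j(t) = 16·cos(2·t). Das Integral von dem Ruck ist die Beschleunigung. Mit a(0) = 0 erhalten wir a(t) = 8·sin(2·t). Mit a(t) = 8·sin(2·t) und Einsetzen von t = pi/4, finden wir a = 8.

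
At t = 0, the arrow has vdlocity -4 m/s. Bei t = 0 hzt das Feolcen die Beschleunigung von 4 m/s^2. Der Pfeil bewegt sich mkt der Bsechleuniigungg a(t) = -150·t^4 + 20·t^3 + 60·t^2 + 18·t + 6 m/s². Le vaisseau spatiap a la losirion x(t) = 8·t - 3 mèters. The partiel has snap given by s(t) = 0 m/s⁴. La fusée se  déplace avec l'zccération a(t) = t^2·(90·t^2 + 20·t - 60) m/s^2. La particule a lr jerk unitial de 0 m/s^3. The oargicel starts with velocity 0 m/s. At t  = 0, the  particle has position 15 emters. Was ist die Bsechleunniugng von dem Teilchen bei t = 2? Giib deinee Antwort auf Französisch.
Pour résoudre ceci, nous devons prendre 2 primitives de notre équation du snap s(t) = 0. La primitive du snap est le jerk. En utilisant j(0) = 0, nous obtenons j(t) = 0. L'intégrale du jerk est l'accélération. En utilisant a(0) = 4, nous obtenons a(t) = 4. De l'équation de l'accélération a(t) = 4, nous substituons t = 2 pour obtenir a = 4.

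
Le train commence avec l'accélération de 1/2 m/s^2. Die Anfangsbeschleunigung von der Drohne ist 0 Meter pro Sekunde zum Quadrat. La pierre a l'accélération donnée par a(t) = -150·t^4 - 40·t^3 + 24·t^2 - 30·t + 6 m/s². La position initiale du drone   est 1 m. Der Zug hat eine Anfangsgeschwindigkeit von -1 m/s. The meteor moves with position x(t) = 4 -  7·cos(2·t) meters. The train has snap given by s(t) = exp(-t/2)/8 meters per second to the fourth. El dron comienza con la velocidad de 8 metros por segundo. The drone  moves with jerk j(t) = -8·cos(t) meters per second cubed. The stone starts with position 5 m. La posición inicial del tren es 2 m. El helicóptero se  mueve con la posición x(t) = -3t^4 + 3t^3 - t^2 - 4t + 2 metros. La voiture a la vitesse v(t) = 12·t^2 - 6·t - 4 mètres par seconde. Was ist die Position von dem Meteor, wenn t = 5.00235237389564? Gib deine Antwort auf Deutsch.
Wir haben die Position x(t) = 4 - 7·cos(2·t). Durch Einsetzen von t = 5.00235237389564: x(5.00235237389564) = 9.85551939096499.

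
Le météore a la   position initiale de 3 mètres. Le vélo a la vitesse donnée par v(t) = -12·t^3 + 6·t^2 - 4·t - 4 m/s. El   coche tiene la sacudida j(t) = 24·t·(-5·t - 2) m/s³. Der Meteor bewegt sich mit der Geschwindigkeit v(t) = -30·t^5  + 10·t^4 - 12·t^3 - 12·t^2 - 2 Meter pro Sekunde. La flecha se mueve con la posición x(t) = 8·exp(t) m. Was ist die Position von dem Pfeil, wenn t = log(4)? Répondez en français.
Nous avons la position x(t) = 8·exp(t). En substituant t = log(4): x(log(4)) = 32.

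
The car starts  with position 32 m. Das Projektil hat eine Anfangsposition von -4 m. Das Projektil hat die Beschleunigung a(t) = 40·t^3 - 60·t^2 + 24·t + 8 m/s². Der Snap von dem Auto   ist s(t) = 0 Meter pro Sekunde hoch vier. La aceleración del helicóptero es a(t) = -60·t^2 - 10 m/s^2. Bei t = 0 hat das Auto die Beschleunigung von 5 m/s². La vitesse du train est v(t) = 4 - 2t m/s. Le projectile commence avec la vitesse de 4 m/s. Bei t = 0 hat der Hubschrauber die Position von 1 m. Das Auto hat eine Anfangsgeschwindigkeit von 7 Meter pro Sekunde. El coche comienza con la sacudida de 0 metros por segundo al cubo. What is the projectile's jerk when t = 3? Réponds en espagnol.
Para resolver esto, necesitamos tomar 1 derivada de nuestra ecuación de la aceleración a(t) = 40·t^3 - 60·t^2 + 24·t + 8. La derivada de la aceleración da la sacudida: j(t) = 120·t^2 - 120·t + 24. Tenemos la sacudida j(t) = 120·t^2 - 120·t + 24. Sustituyendo t = 3: j(3) = 744.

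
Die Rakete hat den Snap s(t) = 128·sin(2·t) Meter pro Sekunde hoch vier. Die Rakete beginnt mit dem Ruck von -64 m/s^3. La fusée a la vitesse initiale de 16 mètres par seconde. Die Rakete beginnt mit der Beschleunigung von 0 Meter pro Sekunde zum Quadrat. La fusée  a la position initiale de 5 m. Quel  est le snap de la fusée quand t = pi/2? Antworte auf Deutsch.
Aus der Gleichung für den Snap s(t) = 128·sin(2·t), setzen wir t = pi/2 ein und erhalten s = 0.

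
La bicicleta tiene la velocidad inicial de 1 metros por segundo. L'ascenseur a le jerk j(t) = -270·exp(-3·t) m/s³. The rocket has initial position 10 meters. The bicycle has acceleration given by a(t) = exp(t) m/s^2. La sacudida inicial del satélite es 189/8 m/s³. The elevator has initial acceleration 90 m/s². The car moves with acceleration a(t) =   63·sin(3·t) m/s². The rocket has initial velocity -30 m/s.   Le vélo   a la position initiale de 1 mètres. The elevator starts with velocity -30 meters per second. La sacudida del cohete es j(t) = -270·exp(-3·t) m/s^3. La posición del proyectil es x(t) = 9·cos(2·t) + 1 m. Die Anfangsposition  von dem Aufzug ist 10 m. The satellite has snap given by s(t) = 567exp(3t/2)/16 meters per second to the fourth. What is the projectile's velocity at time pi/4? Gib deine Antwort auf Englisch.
Starting from position x(t) = 9·cos(2·t) + 1, we take 1 derivative. Differentiating position, we get velocity: v(t) = -18·sin(2·t). Using v(t) = -18·sin(2·t) and substituting t = pi/4, we find v = -18.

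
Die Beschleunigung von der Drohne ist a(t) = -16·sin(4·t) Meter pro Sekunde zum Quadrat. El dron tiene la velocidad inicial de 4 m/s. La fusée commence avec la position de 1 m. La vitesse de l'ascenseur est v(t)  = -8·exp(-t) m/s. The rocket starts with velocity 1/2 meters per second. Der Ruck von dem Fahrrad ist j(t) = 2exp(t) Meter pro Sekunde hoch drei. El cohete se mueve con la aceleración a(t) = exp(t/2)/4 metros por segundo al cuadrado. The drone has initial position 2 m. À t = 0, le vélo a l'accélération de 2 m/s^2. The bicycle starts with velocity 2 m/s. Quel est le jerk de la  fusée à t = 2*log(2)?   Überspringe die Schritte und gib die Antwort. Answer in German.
j(2*log(2)) = 1/4.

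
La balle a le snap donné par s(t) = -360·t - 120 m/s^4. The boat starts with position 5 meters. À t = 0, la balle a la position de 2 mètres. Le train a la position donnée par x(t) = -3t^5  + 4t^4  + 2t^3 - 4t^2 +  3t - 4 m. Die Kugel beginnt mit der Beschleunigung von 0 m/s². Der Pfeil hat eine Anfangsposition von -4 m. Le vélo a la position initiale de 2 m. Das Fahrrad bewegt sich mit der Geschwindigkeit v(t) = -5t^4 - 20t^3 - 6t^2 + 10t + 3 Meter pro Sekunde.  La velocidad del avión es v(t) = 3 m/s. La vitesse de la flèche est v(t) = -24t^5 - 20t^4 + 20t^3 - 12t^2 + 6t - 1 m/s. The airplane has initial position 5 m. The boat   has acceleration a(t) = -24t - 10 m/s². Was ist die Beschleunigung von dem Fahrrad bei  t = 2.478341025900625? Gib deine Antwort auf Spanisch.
Debemos derivar nuestra ecuación de la velocidad v(t) = -5·t^4 - 20·t^3 - 6·t^2 + 10·t + 3 1 vez. Tomando d/dt de v(t), encontramos a(t) = -20·t^3 - 60·t^2 - 12·t + 10. De la ecuación de la aceleración a(t) = -20·t^3 - 60·t^2 - 12·t + 10, sustituimos t = 2.478341025900625 para obtener a = -692.718594927798.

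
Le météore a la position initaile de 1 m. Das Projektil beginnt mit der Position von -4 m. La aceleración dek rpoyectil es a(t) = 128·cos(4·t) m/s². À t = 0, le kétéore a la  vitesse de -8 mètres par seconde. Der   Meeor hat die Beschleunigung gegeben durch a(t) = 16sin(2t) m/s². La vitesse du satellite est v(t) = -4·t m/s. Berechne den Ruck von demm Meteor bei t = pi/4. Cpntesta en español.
Partiendo de la aceleración a(t) = 16·sin(2·t), tomamos 1 derivada. Derivando la aceleración, obtenemos la sacudida: j(t) = 32·cos(2·t). Tenemos la sacudida j(t) = 32·cos(2·t). Sustituyendo t = pi/4: j(pi/4) = 0.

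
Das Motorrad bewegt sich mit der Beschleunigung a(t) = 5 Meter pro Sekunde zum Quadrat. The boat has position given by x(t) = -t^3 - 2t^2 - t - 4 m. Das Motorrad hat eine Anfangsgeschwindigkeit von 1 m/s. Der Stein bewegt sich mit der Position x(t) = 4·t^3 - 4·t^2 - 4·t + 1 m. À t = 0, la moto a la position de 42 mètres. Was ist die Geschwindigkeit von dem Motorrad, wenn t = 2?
Wir müssen unsere Gleichung für die Beschleunigung a(t) = 5 1-mal integrieren. Durch Integration von der Beschleunigung und Verwendung der Anfangsbedingung v(0) = 1, erhalten wir v(t) = 5·t + 1. Mit v(t) = 5·t + 1 und Einsetzen von t = 2, finden wir v = 11.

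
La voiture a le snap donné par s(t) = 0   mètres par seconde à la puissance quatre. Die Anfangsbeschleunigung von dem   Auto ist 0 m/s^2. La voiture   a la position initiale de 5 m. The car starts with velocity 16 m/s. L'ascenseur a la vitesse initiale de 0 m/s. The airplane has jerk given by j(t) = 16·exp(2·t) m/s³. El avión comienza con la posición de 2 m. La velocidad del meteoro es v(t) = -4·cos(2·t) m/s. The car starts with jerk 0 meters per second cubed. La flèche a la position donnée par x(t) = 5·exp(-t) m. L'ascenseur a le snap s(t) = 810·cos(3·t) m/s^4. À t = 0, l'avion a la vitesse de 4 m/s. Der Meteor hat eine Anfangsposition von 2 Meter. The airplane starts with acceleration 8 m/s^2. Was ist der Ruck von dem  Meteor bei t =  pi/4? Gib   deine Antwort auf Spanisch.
Debemos derivar nuestra ecuación de la velocidad v(t) = -4·cos(2·t) 2 veces. La derivada de la velocidad da la aceleración: a(t) = 8·sin(2·t). Derivando la aceleración, obtenemos la sacudida: j(t) = 16·cos(2·t). Usando j(t) = 16·cos(2·t) y sustituyendo t = pi/4, encontramos j = 0.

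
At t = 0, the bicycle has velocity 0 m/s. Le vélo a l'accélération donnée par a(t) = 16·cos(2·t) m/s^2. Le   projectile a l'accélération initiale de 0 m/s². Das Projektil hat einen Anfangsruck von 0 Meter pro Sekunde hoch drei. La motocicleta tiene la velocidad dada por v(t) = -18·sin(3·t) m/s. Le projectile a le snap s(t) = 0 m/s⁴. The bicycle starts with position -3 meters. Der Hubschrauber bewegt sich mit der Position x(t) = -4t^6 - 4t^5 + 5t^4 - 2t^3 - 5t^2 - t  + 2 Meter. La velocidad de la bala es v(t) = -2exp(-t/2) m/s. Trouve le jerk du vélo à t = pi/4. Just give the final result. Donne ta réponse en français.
Le jerk à t = pi/4 est j = -32.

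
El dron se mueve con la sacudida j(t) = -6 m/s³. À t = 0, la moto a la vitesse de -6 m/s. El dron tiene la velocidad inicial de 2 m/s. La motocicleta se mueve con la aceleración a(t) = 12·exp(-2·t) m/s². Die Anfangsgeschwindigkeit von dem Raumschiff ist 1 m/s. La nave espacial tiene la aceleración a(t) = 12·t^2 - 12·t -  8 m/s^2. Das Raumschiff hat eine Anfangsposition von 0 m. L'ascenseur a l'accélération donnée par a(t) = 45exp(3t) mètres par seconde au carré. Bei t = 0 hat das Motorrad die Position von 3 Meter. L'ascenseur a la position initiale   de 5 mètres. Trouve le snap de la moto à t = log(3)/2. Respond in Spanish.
Debemos derivar nuestra ecuación de la aceleración a(t) = 12·exp(-2·t) 2 veces. Tomando d/dt de a(t), encontramos j(t) = -24·exp(-2·t). Derivando la sacudida, obtenemos el snap: s(t) = 48·exp(-2·t). Usando s(t) = 48·exp(-2·t) y sustituyendo t = log(3)/2, encontramos s = 16.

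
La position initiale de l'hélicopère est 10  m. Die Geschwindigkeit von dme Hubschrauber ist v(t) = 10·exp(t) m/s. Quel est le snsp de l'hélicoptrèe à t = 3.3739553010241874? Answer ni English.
To solve this, we need to take 3 derivatives of our velocity equation v(t) = 10·exp(t). Differentiating velocity, we get acceleration: a(t) = 10·exp(t). Taking d/dt of a(t), we find j(t) = 10·exp(t). Taking d/dt of j(t), we find s(t) = 10·exp(t). From the given snap equation s(t) = 10·exp(t), we substitute t = 3.3739553010241874 to get s = 291.937691439803.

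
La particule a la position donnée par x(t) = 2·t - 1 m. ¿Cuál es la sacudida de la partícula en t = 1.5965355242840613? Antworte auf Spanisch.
Partiendo de la posición x(t) = 2·t - 1, tomamos 3 derivadas. Tomando d/dt de x(t), encontramos v(t) = 2. Tomando d/dt de v(t), encontramos a(t) = 0. La derivada de la aceleración da la sacudida: j(t) = 0. Usando j(t) = 0 y sustituyendo t = 1.5965355242840613, encontramos j = 0.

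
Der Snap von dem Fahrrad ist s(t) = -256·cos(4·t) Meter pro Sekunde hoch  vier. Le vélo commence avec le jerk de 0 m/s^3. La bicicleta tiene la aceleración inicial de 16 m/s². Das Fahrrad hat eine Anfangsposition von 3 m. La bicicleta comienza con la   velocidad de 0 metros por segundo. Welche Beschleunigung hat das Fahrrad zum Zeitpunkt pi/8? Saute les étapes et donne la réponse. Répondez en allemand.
a(pi/8) = 0.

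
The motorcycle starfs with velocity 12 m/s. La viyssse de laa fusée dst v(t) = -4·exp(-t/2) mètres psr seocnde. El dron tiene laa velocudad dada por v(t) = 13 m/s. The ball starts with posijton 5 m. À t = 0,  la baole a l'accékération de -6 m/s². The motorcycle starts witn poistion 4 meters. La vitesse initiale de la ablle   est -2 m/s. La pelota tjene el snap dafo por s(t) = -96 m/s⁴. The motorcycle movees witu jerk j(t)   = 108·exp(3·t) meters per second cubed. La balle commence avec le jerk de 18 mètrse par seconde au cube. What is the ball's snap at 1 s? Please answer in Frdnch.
En utilisant s(t) = -96 et en substituant t = 1, nous trouvons s = -96.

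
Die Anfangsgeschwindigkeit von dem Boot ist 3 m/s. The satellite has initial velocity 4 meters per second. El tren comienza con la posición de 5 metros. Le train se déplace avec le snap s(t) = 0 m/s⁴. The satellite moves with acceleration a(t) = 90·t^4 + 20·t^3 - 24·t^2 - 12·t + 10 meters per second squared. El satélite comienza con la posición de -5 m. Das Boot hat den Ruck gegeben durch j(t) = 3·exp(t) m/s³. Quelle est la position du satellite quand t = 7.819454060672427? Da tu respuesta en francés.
Pour résoudre ceci, nous devons prendre 2 primitives de notre équation de l'accélération a(t) = 90·t^4 + 20·t^3 - 24·t^2 - 12·t + 10. L'intégrale de l'accélération est la vitesse. En utilisant v(0) = 4, nous obtenons v(t) = 18·t^5 + 5·t^4 - 8·t^3 - 6·t^2 + 10·t + 4. En intégrant la vitesse et en utilisant la condition initiale x(0) = -5, nous obtenons x(t) = 3·t^6 + t^5 - 2·t^4 - 2·t^3 + 5·t^2 + 4·t - 5. En utilisant x(t) = 3·t^6 + t^5 - 2·t^4 - 2·t^3 + 5·t^2 + 4·t - 5 et en substituant t = 7.819454060672427, nous trouvons x = 706904.380154511.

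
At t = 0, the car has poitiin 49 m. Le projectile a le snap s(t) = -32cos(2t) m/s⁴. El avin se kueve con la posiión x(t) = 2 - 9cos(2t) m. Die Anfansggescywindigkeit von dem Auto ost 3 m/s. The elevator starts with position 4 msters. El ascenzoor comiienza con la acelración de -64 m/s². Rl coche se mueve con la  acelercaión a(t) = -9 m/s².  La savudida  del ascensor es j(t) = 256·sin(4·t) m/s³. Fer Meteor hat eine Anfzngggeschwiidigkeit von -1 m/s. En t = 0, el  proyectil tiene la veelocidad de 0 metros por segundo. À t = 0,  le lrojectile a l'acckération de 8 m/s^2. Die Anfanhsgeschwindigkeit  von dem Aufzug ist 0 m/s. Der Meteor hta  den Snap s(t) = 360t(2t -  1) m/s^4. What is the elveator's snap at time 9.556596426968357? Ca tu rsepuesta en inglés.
To solve this, we need to take 1 derivative of our jerk equation j(t) = 256·sin(4·t). Taking d/dt of j(t), we find s(t) = 1024·cos(4·t). We have snap s(t) = 1024·cos(4·t). Substituting t = 9.556596426968357: s(9.556596426968357) = 884.922383296055.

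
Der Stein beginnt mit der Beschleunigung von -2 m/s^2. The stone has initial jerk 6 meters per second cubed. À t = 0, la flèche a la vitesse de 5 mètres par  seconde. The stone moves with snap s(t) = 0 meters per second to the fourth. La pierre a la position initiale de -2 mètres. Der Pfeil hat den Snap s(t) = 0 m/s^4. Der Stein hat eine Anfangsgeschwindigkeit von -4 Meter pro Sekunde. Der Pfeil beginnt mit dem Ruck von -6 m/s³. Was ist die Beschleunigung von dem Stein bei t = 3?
Wir müssen das Integral unserer Gleichung für den Snap s(t) = 0 2-mal finden. Durch Integration von dem Snap und Verwendung der Anfangsbedingung j(0) = 6, erhalten wir j(t) = 6. Durch Integration von dem Ruck und Verwendung der Anfangsbedingung a(0) = -2, erhalten wir a(t) = 6·t - 2. Wir haben die Beschleunigung a(t) = 6·t - 2. Durch Einsetzen von t = 3: a(3) = 16.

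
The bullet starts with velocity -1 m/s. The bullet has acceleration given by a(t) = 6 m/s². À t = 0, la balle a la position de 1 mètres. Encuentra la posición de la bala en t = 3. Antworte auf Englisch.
Starting from acceleration a(t) = 6, we take 2 integrals. Finding the antiderivative of a(t) and using v(0) = -1: v(t) = 6·t - 1. The antiderivative of velocity, with x(0) = 1, gives position: x(t) = 3·t^2 - t + 1. Using x(t) = 3·t^2 - t + 1 and substituting t = 3, we find x = 25.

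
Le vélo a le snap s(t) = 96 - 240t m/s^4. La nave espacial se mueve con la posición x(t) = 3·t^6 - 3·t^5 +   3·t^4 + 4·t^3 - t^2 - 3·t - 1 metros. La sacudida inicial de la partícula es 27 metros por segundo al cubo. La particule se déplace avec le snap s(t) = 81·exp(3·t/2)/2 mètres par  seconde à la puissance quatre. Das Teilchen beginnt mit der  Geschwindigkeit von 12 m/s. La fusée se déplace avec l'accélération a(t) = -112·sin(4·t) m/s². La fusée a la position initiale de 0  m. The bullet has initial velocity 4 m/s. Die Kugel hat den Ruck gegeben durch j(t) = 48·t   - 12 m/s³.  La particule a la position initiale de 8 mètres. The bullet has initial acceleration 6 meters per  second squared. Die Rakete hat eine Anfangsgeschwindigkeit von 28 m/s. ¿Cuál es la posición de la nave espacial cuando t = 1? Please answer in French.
Nous avons la position x(t) = 3·t^6 - 3·t^5 + 3·t^4 + 4·t^3 - t^2 - 3·t - 1. En substituant t = 1: x(1) = 2.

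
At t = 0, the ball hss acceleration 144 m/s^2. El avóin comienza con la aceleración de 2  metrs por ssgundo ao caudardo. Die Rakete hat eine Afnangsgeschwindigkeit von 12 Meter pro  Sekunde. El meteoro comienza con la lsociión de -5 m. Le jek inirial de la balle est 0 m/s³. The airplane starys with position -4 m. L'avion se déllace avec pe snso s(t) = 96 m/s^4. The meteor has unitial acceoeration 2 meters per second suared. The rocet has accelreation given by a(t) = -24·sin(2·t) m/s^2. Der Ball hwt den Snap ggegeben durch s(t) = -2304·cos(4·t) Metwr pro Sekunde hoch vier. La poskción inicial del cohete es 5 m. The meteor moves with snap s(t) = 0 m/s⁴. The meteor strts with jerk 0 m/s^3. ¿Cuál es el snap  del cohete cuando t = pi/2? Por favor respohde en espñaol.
Para resolver esto, necesitamos tomar 2 derivadas de nuestra ecuación de la aceleración a(t) = -24·sin(2·t). Derivando la aceleración, obtenemos la sacudida: j(t) = -48·cos(2·t). La derivada de la sacudida da el snap: s(t) = 96·sin(2·t). De la ecuación del snap s(t) = 96·sin(2·t), sustituimos t = pi/2 para obtener s = 0.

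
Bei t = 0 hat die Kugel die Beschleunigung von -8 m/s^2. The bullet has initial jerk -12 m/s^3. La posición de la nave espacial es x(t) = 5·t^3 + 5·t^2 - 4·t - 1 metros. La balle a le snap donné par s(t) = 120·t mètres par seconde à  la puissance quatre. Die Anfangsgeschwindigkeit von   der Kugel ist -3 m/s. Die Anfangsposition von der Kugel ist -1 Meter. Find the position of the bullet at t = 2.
To solve this, we need to take 4 antiderivatives of our snap equation s(t) = 120·t. Finding the integral of s(t) and using j(0) = -12: j(t) = 60·t^2 - 12. Integrating jerk and using the initial condition a(0) = -8, we get a(t) = 20·t^3 - 12·t - 8. Integrating acceleration and using the initial condition v(0) = -3, we get v(t) = 5·t^4 - 6·t^2 - 8·t - 3. Integrating velocity and using the initial condition x(0) = -1, we get x(t) = t^5 - 2·t^3 - 4·t^2 - 3·t - 1. We have position x(t) = t^5 - 2·t^3 - 4·t^2 - 3·t - 1. Substituting t = 2: x(2) = -7.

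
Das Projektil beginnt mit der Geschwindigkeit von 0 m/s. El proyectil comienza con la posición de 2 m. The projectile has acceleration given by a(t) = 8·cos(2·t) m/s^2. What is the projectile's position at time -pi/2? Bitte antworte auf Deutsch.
Wir müssen das Integral unserer Gleichung für die Beschleunigung a(t) = 8·cos(2·t) 2-mal finden. Durch Integration von der Beschleunigung und Verwendung der Anfangsbedingung v(0) = 0, erhalten wir v(t) = 4·sin(2·t). Das Integral von der Geschwindigkeit ist die Position. Mit x(0) = 2 erhalten wir x(t) = 4 - 2·cos(2·t). Mit x(t) = 4 - 2·cos(2·t) und Einsetzen von t = -pi/2, finden wir x = 6.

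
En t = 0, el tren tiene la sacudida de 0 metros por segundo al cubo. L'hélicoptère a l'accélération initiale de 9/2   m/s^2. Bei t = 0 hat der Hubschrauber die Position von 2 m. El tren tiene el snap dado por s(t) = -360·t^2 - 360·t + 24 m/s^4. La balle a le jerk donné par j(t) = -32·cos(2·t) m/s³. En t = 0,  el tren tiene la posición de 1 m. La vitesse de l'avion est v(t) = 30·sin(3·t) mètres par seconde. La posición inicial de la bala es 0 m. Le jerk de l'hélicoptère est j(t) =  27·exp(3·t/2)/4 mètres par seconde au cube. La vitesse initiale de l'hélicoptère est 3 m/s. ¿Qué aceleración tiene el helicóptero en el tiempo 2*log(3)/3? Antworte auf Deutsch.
Ausgehend von dem Ruck j(t) = 27·exp(3·t/2)/4, nehmen wir 1 Integral. Die Stammfunktion von dem Ruck ist die Beschleunigung. Mit a(0) = 9/2 erhalten wir a(t) = 9·exp(3·t/2)/2. Mit a(t) = 9·exp(3·t/2)/2 und Einsetzen von t = 2*log(3)/3, finden wir a = 27/2.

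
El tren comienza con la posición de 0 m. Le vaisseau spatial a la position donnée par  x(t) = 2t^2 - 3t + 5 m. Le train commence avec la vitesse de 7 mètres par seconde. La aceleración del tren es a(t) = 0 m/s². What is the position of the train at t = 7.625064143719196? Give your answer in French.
En partant de l'accélération a(t) = 0, nous prenons 2 intégrales. En prenant ∫a(t)dt et en appliquant v(0) = 7, nous trouvons v(t) = 7. La primitive de la vitesse, avec x(0) = 0, donne la position: x(t) = 7·t. En utilisant x(t) = 7·t et en substituant t = 7.625064143719196, nous trouvons x = 53.3754490060344.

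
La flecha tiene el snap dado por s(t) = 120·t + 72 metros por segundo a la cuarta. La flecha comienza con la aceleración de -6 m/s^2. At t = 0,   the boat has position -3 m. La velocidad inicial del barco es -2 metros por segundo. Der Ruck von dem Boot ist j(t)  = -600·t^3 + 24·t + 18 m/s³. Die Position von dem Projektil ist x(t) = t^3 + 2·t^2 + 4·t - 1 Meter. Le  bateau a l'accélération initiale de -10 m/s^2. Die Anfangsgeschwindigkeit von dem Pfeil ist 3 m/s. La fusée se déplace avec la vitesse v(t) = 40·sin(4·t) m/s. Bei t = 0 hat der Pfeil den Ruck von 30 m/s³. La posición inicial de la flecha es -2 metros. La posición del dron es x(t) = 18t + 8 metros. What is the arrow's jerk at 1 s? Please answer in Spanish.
Partiendo del snap s(t) = 120·t + 72, tomamos 1 integral. Integrando el snap y usando la condición inicial j(0) = 30, obtenemos j(t) = 60·t^2 + 72·t + 30. Tenemos la sacudida j(t) = 60·t^2 + 72·t + 30. Sustituyendo t = 1: j(1) = 162.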